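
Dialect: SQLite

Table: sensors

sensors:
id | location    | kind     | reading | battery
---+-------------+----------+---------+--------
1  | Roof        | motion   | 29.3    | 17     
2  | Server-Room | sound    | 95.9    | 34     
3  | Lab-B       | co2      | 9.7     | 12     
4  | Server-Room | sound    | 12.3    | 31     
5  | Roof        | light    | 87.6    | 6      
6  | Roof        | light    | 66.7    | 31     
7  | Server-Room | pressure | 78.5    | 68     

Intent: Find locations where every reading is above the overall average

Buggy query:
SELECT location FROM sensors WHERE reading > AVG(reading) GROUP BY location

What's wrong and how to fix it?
Bug: WHERE evaluates per row before aggregation, so AVG() is unavailable

Fix: Compute the overall average in a scalar subquery and compare each group's MIN against it in HAVING

Corrected query:
SELECT location FROM sensors GROUP BY location HAVING MIN(reading) > (SELECT AVG(reading) FROM sensors)

Result:
(no rows)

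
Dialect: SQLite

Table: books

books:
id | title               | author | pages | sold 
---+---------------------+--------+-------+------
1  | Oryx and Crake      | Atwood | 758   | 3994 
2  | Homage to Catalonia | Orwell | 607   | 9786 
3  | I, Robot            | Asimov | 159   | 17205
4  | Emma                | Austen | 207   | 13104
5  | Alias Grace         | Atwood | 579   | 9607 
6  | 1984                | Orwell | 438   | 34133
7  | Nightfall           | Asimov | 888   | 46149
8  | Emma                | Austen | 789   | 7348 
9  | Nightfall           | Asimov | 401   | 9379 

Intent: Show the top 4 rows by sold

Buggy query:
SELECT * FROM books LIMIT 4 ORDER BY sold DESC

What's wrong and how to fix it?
Bug: ORDER BY cannot follow LIMIT; LIMIT is the final clause

Fix: Swap the clauses: ORDER BY first, then LIMIT

Corrected query:
SELECT * FROM books ORDER BY sold DESC LIMIT 4

Result:
id | title     | author | pages | sold 
---+-----------+--------+-------+------
7  | Nightfall | Asimov | 888   | 46149
6  | 1984      | Orwell | 438   | 34133
3  | I, Robot  | Asimov | 159   | 17205
4  | Emma      | Austen | 207   | 13104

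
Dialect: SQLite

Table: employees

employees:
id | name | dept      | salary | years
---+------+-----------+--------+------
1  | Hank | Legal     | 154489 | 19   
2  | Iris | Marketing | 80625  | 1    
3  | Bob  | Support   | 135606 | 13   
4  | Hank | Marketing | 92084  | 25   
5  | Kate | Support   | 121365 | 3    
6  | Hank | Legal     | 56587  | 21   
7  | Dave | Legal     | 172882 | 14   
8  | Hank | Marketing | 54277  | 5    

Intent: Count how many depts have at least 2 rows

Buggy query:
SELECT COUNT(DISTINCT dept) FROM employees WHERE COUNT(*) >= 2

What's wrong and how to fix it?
Bug: COUNT(*) cannot appear in WHERE; the per-group count doesn't exist yet

Fix: Use a subquery that GROUPs and filters with HAVING, then count its rows

Corrected query:
SELECT COUNT(*) FROM (SELECT dept FROM employees GROUP BY dept HAVING COUNT(*) >= 2)

Result:
COUNT(*)
--------
3       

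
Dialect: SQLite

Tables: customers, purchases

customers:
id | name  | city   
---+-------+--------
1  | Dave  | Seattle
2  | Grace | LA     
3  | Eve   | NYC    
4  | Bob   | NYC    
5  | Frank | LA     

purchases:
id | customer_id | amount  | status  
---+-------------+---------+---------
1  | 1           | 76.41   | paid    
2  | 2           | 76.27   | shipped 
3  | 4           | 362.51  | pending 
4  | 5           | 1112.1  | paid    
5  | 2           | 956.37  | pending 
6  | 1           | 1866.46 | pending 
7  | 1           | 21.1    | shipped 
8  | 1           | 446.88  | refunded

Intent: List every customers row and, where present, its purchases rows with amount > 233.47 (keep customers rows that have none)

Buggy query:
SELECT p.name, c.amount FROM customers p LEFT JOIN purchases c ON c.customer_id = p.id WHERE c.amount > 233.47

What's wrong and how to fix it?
Bug: A WHERE condition on the right-hand table after LEFT JOIN drops unmatched parents

Fix: Move the right-table condition into the ON clause so unmatched parents are kept

Corrected query:
SELECT p.name, c.amount FROM customers p LEFT JOIN purchases c ON c.customer_id = p.id AND c.amount > 233.47

Result:
name  | amount 
------+--------
Dave  | 446.88 
Dave  | 1866.46
Grace | 956.37 
Eve   | NULL   
Bob   | 362.51 
Frank | 1112.1 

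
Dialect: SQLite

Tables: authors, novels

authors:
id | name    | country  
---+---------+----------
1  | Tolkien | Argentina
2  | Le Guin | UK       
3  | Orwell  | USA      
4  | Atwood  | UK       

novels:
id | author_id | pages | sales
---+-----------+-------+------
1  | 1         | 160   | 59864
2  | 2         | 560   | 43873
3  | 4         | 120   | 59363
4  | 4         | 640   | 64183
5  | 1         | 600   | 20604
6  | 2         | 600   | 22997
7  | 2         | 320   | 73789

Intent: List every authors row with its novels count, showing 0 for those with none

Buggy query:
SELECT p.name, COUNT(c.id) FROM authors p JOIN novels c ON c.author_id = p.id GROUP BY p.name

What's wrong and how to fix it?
Bug: An inner join excludes parents with zero children

Fix: Switch to LEFT JOIN to retain unmatched parent rows

Corrected query:
SELECT p.name, COUNT(c.id) FROM authors p LEFT JOIN novels c ON c.author_id = p.id GROUP BY p.name

Result:
name    | COUNT(c.id)
--------+------------
Atwood  | 2          
Le Guin | 3          
Orwell  | 0          
Tolkien | 2          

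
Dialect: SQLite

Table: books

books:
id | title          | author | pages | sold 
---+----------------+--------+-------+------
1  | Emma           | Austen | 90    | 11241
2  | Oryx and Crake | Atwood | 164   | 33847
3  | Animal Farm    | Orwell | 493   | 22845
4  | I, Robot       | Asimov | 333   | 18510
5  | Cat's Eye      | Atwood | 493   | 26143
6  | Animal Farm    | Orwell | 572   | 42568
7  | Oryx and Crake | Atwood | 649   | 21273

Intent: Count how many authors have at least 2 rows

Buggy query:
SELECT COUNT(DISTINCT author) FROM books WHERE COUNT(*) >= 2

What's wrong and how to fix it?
Bug: COUNT(*) cannot appear in WHERE; the per-group count doesn't exist yet

Fix: Use a subquery that GROUPs and filters with HAVING, then count its rows

Corrected query:
SELECT COUNT(*) FROM (SELECT author FROM books GROUP BY author HAVING COUNT(*) >= 2)

Result:
COUNT(*)
--------
2       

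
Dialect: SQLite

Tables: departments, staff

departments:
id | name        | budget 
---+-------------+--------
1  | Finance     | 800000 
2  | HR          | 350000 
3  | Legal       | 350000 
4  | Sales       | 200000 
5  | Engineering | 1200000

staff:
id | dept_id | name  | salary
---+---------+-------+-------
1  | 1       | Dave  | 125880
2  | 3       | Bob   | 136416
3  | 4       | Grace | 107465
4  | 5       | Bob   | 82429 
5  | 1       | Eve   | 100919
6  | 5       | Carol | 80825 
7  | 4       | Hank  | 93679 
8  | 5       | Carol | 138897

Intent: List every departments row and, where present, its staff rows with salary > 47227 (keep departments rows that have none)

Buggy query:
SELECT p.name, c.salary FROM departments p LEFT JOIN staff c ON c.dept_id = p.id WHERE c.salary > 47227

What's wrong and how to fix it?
Bug: A WHERE condition on the right-hand table after LEFT JOIN drops unmatched parents

Fix: Move the right-table condition into the ON clause so unmatched parents are kept

Corrected query:
SELECT p.name, c.salary FROM departments p LEFT JOIN staff c ON c.dept_id = p.id AND c.salary > 47227

Result:
name        | salary
------------+-------
Finance     | 100919
Finance     | 125880
HR          | NULL  
Legal       | 136416
Sales       | 93679 
Sales       | 107465
Engineering | 80825 
Engineering | 82429 
Engineering | 138897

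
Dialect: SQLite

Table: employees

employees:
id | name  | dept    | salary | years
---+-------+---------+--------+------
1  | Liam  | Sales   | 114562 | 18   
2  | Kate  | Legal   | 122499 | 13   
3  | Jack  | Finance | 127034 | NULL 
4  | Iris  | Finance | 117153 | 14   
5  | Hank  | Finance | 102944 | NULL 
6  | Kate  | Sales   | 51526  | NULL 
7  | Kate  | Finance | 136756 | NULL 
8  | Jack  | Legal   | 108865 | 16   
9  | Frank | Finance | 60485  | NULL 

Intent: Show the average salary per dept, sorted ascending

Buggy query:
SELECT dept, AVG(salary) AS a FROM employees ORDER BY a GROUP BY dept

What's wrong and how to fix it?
Bug: ORDER BY appears before GROUP BY; SQL clause order requires GROUP BY first

Fix: Move ORDER BY to the end, after GROUP BY

Corrected query:
SELECT dept, AVG(salary) AS a FROM employees GROUP BY dept ORDER BY a

Result:
dept    | a       
--------+---------
Sales   | 83044   
Finance | 108874.4
Legal   | 115682  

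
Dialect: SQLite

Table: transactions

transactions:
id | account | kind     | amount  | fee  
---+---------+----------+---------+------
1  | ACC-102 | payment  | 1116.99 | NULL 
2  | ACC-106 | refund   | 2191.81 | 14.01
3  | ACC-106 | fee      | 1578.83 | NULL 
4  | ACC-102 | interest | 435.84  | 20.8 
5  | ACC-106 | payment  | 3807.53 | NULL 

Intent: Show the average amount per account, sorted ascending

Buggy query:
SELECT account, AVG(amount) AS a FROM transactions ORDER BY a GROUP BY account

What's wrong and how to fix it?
Bug: GROUP BY must precede ORDER BY

Fix: Reorder: SELECT … FROM … GROUP BY … ORDER BY …

Corrected query:
SELECT account, AVG(amount) AS a FROM transactions GROUP BY account ORDER BY a

Result:
account | a          
--------+------------
ACC-102 | 776.415    
ACC-106 | 2526.056667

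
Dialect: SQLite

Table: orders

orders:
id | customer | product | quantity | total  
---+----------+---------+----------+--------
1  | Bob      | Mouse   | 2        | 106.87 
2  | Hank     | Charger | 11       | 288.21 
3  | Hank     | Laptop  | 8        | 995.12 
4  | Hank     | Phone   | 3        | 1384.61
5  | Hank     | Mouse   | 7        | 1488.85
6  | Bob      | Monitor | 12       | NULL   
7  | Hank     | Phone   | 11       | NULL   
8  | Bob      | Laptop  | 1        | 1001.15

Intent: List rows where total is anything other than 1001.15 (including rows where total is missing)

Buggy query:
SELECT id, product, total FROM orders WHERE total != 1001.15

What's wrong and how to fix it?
Bug: 'total != 1001.15' is unknown when total is NULL, so NULL rows are silently excluded

Fix: Handle NULL separately with IS NULL alongside the inequality

Corrected query:
SELECT id, product, total FROM orders WHERE total != 1001.15 OR total IS NULL

Result:
id | product | total  
---+---------+--------
1  | Mouse   | 106.87 
2  | Charger | 288.21 
3  | Laptop  | 995.12 
4  | Phone   | 1384.61
5  | Mouse   | 1488.85
6  | Monitor | NULL   
7  | Phone   | NULL   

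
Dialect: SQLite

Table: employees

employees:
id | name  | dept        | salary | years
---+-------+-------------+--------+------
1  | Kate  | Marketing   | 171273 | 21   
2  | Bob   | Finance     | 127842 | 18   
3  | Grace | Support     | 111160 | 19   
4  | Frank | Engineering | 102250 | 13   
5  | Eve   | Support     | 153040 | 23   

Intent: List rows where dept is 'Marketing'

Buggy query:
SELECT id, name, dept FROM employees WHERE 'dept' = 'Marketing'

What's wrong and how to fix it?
Bug: 'dept' in single quotes is a string literal, not the column; the comparison is literal-vs-literal and never true

Fix: Remove the quotes around the column name (or use double quotes for an identifier)

Corrected query:
SELECT id, name, dept FROM employees WHERE dept = 'Marketing'

Result:
id | name | dept     
---+------+----------
1  | Kate | Marketing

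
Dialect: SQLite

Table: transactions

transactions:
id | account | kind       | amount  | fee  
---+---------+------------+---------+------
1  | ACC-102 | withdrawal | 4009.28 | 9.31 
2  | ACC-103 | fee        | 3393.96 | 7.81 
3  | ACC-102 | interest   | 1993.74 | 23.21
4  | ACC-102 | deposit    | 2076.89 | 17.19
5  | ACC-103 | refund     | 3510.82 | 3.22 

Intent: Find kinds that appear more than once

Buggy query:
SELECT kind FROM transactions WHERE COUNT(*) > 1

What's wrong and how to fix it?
Bug: WHERE can't reference COUNT(*); aggregates are computed after WHERE

Fix: GROUP BY kind, then filter groups with HAVING COUNT(*) > 1

Corrected query:
SELECT kind FROM transactions GROUP BY kind HAVING COUNT(*) > 1

Result:
(no rows)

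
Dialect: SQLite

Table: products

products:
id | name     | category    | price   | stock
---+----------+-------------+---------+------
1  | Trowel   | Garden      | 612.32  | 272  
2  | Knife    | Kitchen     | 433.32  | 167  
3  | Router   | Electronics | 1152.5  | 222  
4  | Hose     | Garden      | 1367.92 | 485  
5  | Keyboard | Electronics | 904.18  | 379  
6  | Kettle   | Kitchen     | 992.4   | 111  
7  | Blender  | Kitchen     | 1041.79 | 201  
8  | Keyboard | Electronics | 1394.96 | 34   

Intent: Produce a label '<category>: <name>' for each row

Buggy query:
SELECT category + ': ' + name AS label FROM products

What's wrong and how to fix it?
Bug: '+' is numeric addition; on text columns SQLite converts them to 0 instead of concatenating

Fix: Use the || operator for string concatenation

Corrected query:
SELECT category || ': ' || name AS label FROM products

Result:
label                
---------------------
Garden: Trowel       
Kitchen: Knife       
Electronics: Router  
Garden: Hose         
Electronics: Keyboard
Kitchen: Kettle      
Kitchen: Blender     
Electronics: Keyboard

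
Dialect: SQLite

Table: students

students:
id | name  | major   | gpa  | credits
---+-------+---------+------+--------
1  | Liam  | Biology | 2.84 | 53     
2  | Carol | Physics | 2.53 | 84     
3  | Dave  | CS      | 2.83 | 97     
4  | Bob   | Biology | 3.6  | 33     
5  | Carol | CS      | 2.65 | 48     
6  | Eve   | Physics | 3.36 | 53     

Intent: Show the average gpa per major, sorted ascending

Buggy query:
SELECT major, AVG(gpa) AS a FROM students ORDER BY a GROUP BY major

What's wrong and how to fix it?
Bug: ORDER BY appears before GROUP BY; SQL clause order requires GROUP BY first

Fix: Reorder: SELECT … FROM … GROUP BY … ORDER BY …

Corrected query:
SELECT major, AVG(gpa) AS a FROM students GROUP BY major ORDER BY a

Result:
major   | a    
--------+------
CS      | 2.74 
Physics | 2.945
Biology | 3.22 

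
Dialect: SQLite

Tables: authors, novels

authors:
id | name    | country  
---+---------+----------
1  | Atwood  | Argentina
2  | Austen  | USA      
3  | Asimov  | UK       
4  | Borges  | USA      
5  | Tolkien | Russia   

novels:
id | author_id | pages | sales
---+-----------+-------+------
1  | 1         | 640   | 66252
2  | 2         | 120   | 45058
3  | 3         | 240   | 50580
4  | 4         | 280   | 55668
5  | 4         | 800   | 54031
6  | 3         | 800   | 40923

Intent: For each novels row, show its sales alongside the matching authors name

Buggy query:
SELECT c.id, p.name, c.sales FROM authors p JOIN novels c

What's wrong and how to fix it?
Bug: Missing join condition: each novels row is matched to all authors rows instead of just its own

Fix: Add ON c.author_id = p.id to the JOIN

Corrected query:
SELECT c.id, p.name, c.sales FROM authors p JOIN novels c ON c.author_id = p.id

Result:
id | name   | sales
---+--------+------
1  | Atwood | 66252
2  | Austen | 45058
3  | Asimov | 50580
4  | Borges | 55668
5  | Borges | 54031
6  | Asimov | 40923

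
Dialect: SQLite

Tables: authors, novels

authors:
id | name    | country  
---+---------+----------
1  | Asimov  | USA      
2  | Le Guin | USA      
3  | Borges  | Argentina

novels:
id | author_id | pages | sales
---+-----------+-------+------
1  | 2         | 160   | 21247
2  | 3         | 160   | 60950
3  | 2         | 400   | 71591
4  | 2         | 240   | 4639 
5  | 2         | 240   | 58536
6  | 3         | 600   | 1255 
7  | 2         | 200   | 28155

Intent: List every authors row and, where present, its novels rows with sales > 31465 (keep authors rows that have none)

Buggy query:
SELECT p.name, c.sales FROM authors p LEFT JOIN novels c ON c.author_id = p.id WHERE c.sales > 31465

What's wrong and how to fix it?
Bug: A WHERE condition on the right-hand table after LEFT JOIN drops unmatched parents

Fix: Put 'c.sales > 31465' in the JOIN's ON clause instead of WHERE

Corrected query:
SELECT p.name, c.sales FROM authors p LEFT JOIN novels c ON c.author_id = p.id AND c.sales > 31465

Result:
name    | sales
--------+------
Asimov  | NULL 
Le Guin | 58536
Le Guin | 71591
Borges  | 60950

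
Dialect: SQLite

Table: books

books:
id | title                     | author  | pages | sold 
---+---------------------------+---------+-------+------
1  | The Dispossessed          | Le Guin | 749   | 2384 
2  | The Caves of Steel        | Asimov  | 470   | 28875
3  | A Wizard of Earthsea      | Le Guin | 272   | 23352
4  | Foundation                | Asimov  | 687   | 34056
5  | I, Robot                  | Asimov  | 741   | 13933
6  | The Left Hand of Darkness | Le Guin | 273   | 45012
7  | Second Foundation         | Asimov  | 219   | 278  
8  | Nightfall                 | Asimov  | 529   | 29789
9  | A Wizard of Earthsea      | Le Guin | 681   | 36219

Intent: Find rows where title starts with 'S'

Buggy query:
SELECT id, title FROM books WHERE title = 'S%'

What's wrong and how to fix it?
Bug: Wildcards only work with LIKE; '=' treats '%' as a literal character

Fix: Replace '=' with LIKE so 'S%' is treated as a pattern

Corrected query:
SELECT id, title FROM books WHERE title LIKE 'S%'

Result:
id | title            
---+------------------
7  | Second Foundation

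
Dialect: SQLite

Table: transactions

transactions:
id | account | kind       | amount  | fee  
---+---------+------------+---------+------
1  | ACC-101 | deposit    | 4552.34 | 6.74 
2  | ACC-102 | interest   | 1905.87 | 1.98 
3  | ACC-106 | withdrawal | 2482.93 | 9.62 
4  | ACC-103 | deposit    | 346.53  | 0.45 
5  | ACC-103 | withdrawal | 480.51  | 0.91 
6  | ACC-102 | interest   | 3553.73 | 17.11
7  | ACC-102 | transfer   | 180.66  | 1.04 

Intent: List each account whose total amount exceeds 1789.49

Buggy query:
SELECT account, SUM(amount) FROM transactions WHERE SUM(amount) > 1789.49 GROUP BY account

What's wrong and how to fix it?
Bug: Aggregate functions cannot appear in a WHERE clause

Fix: Move the aggregate condition to a HAVING clause

Corrected query:
SELECT account, SUM(amount) FROM transactions GROUP BY account HAVING SUM(amount) > 1789.49

Result:
account | SUM(amount)
--------+------------
ACC-101 | 4552.34    
ACC-102 | 5640.26    
ACC-106 | 2482.93    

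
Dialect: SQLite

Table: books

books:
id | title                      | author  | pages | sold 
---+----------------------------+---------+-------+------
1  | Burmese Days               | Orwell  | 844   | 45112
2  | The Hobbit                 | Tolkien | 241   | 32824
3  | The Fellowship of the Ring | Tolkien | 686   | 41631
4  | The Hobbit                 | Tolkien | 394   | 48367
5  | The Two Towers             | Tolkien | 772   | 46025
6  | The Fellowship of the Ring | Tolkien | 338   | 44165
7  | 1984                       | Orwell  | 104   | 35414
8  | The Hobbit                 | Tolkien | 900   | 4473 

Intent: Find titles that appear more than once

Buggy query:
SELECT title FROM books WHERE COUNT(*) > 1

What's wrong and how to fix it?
Bug: WHERE can't reference COUNT(*); aggregates are computed after WHERE

Fix: Group first, then use HAVING for the count condition

Corrected query:
SELECT title FROM books GROUP BY title HAVING COUNT(*) > 1

Result:
title                     
--------------------------
The Fellowship of the Ring
The Hobbit                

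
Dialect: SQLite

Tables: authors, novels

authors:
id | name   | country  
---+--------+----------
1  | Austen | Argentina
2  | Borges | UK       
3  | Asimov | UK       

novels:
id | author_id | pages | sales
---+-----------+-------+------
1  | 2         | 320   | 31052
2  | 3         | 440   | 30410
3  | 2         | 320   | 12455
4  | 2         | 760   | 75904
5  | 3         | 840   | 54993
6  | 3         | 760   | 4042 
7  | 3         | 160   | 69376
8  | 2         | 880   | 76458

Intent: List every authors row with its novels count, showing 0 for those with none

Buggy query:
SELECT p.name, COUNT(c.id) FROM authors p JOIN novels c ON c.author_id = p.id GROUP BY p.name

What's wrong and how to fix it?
Bug: An inner join excludes parents with zero children

Fix: Use LEFT JOIN so parents without children still appear (COUNT(c.id) gives 0)

Corrected query:
SELECT p.name, COUNT(c.id) FROM authors p LEFT JOIN novels c ON c.author_id = p.id GROUP BY p.name

Result:
name   | COUNT(c.id)
-------+------------
Asimov | 4          
Austen | 0          
Borges | 4          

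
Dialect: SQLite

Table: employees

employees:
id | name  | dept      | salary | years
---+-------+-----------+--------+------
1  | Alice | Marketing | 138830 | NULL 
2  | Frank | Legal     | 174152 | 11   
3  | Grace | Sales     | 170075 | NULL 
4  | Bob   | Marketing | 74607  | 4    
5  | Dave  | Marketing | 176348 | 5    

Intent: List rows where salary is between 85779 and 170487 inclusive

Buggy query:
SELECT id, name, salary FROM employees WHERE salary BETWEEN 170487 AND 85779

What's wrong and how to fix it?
Bug: BETWEEN expects the lower bound first; with 170487 AND 85779 the range is empty

Fix: Write BETWEEN 85779 AND 170487

Corrected query:
SELECT id, name, salary FROM employees WHERE salary BETWEEN 85779 AND 170487

Result:
id | name  | salary
---+-------+-------
1  | Alice | 138830
3  | Grace | 170075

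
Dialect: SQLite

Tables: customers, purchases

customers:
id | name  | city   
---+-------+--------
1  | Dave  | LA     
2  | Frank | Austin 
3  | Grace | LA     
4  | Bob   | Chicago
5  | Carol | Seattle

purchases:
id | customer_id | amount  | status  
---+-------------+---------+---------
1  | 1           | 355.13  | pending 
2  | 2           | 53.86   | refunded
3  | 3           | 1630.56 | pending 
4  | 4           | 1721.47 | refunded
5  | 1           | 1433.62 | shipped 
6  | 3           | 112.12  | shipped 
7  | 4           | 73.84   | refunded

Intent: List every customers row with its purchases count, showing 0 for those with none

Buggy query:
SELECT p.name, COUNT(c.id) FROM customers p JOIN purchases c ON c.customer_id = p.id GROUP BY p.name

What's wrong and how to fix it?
Bug: An inner join excludes parents with zero children

Fix: Use LEFT JOIN so parents without children still appear (COUNT(c.id) gives 0)

Corrected query:
SELECT p.name, COUNT(c.id) FROM customers p LEFT JOIN purchases c ON c.customer_id = p.id GROUP BY p.name

Result:
name  | COUNT(c.id)
------+------------
Bob   | 2          
Carol | 0          
Dave  | 2          
Frank | 1          
Grace | 2          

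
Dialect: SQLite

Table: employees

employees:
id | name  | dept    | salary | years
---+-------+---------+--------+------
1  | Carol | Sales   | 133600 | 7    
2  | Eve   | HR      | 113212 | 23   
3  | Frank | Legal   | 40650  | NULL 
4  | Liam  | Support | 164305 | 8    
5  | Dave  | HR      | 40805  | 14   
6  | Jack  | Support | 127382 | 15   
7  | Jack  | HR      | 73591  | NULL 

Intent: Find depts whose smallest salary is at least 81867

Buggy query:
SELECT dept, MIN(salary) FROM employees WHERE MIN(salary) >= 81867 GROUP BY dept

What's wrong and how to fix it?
Bug: Aggregates like MIN are computed per group after WHERE runs

Fix: Replace WHERE with HAVING after the GROUP BY

Corrected query:
SELECT dept, MIN(salary) FROM employees GROUP BY dept HAVING MIN(salary) >= 81867

Result:
dept    | MIN(salary)
--------+------------
Sales   | 133600     
Support | 127382     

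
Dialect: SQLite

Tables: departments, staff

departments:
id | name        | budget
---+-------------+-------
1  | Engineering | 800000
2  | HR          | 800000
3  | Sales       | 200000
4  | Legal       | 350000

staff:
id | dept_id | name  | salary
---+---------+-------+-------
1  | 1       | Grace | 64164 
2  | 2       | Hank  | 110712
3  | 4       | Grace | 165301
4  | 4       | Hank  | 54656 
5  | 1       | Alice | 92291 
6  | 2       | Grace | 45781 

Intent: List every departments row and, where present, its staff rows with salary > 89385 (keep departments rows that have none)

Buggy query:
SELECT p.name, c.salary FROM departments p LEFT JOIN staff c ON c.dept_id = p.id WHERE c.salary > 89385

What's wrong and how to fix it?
Bug: Filtering c.salary in WHERE discards the NULL rows produced by LEFT JOIN, turning it into an inner join

Fix: Put 'c.salary > 89385' in the JOIN's ON clause instead of WHERE

Corrected query:
SELECT p.name, c.salary FROM departments p LEFT JOIN staff c ON c.dept_id = p.id AND c.salary > 89385

Result:
name        | salary
------------+-------
Engineering | 92291 
HR          | 110712
Sales       | NULL  
Legal       | 165301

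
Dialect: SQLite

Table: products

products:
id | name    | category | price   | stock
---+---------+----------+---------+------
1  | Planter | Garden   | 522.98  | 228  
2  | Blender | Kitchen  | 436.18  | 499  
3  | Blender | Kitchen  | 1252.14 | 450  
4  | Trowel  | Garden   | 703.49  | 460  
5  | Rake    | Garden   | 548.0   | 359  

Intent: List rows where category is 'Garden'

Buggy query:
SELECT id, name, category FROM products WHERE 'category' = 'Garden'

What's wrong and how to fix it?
Bug: Single quotes denote string literals in SQL; the column name is being compared as a constant string

Fix: Reference the column as category without single quotes

Corrected query:
SELECT id, name, category FROM products WHERE category = 'Garden'

Result:
id | name    | category
---+---------+---------
1  | Planter | Garden  
4  | Trowel  | Garden  
5  | Rake    | Garden  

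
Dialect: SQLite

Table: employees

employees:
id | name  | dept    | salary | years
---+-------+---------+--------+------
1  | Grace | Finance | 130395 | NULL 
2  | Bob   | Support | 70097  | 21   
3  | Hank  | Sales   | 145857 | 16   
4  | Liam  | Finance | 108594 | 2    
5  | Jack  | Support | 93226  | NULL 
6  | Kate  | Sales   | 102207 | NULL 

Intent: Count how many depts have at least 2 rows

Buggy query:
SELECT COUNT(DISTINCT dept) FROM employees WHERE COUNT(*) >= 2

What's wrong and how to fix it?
Bug: COUNT(*) cannot appear in WHERE; the per-group count doesn't exist yet

Fix: Use a subquery that GROUPs and filters with HAVING, then count its rows

Corrected query:
SELECT COUNT(*) FROM (SELECT dept FROM employees GROUP BY dept HAVING COUNT(*) >= 2)

Result:
COUNT(*)
--------
3       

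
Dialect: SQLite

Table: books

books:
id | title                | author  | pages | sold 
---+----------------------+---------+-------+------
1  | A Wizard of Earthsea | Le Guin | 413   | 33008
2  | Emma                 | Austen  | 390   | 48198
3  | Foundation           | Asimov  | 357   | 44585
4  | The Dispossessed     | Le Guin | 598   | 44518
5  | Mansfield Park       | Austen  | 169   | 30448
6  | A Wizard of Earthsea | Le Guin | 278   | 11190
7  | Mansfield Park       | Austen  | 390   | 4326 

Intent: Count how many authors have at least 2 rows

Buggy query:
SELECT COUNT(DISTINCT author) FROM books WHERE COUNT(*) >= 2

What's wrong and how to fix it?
Bug: WHERE filters individual rows, not groups, so a group-level COUNT is invalid there

Fix: Use a subquery that GROUPs and filters with HAVING, then count its rows

Corrected query:
SELECT COUNT(*) FROM (SELECT author FROM books GROUP BY author HAVING COUNT(*) >= 2)

Result:
COUNT(*)
--------
2       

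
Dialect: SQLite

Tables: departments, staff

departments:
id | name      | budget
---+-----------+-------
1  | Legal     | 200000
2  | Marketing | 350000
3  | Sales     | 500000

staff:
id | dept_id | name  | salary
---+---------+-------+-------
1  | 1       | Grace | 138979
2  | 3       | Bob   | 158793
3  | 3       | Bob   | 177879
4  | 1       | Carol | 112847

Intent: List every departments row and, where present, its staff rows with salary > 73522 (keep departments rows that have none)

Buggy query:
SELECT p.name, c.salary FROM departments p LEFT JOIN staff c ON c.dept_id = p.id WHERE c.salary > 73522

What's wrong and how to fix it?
Bug: Filtering c.salary in WHERE discards the NULL rows produced by LEFT JOIN, turning it into an inner join

Fix: Move the right-table condition into the ON clause so unmatched parents are kept

Corrected query:
SELECT p.name, c.salary FROM departments p LEFT JOIN staff c ON c.dept_id = p.id AND c.salary > 73522

Result:
name      | salary
----------+-------
Legal     | 112847
Legal     | 138979
Marketing | NULL  
Sales     | 158793
Sales     | 177879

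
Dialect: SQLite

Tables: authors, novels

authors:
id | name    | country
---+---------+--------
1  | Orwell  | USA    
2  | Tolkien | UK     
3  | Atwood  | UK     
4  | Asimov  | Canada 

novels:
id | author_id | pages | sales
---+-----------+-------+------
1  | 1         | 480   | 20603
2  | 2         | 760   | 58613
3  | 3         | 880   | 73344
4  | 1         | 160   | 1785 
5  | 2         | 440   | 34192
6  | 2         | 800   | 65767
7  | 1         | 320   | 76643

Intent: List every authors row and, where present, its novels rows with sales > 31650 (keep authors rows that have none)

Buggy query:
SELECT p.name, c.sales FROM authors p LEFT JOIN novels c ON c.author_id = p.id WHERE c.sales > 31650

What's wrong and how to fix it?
Bug: Filtering c.sales in WHERE discards the NULL rows produced by LEFT JOIN, turning it into an inner join

Fix: Move the right-table condition into the ON clause so unmatched parents are kept

Corrected query:
SELECT p.name, c.sales FROM authors p LEFT JOIN novels c ON c.author_id = p.id AND c.sales > 31650

Result:
name    | sales
--------+------
Orwell  | 76643
Tolkien | 34192
Tolkien | 58613
Tolkien | 65767
Atwood  | 73344
Asimov  | NULL 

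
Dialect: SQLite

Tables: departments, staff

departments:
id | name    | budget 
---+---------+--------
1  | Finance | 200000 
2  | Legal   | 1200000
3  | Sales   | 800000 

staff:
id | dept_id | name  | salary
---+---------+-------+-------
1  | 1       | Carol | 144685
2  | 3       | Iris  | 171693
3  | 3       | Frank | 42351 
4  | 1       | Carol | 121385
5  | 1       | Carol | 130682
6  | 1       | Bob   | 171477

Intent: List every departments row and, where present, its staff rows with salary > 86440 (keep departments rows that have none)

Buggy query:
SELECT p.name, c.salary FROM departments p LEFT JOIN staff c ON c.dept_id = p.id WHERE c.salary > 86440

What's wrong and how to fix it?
Bug: A WHERE condition on the right-hand table after LEFT JOIN drops unmatched parents

Fix: Put 'c.salary > 86440' in the JOIN's ON clause instead of WHERE

Corrected query:
SELECT p.name, c.salary FROM departments p LEFT JOIN staff c ON c.dept_id = p.id AND c.salary > 86440

Result:
name    | salary
--------+-------
Finance | 121385
Finance | 130682
Finance | 144685
Finance | 171477
Legal   | NULL  
Sales   | 171693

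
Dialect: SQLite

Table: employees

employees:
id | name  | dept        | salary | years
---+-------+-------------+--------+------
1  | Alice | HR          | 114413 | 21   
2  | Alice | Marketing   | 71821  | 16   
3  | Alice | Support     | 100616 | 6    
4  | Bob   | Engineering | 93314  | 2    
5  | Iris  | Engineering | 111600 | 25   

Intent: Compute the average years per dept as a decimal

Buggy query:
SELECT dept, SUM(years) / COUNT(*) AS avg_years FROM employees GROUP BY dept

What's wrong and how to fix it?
Bug: SUM(years) and COUNT(*) are both integers; the division truncates the fractional part

Fix: Cast one side to REAL so the division keeps the fractional part

Corrected query:
SELECT dept, SUM(years) * 1.0 / COUNT(*) AS avg_years FROM employees GROUP BY dept

Result:
dept        | avg_years
------------+----------
Engineering | 13.5     
HR          | 21       
Marketing   | 16       
Support     | 6        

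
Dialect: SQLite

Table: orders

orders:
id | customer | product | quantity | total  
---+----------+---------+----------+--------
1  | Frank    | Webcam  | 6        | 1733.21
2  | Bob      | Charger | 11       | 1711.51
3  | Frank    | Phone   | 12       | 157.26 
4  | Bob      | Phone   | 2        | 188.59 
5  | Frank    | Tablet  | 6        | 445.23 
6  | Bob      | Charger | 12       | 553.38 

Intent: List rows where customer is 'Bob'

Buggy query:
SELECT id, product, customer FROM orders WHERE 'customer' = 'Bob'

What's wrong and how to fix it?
Bug: 'customer' in single quotes is a string literal, not the column; the comparison is literal-vs-literal and never true

Fix: Remove the quotes around the column name (or use double quotes for an identifier)

Corrected query:
SELECT id, product, customer FROM orders WHERE customer = 'Bob'

Result:
id | product | customer
---+---------+---------
2  | Charger | Bob     
4  | Phone   | Bob     
6  | Charger | Bob     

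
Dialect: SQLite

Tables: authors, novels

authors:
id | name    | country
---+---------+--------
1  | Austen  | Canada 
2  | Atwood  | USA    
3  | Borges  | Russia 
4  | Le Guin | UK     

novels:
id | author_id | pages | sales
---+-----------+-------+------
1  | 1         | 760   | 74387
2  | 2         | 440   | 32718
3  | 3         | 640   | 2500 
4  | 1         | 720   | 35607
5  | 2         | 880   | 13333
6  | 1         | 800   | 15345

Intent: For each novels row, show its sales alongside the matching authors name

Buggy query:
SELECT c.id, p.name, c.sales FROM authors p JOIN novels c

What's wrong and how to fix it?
Bug: JOIN with no ON clause produces a cartesian product; every novels row pairs with every authors row

Fix: Add ON c.author_id = p.id to the JOIN

Corrected query:
SELECT c.id, p.name, c.sales FROM authors p JOIN novels c ON c.author_id = p.id

Result:
id | name   | sales
---+--------+------
1  | Austen | 74387
2  | Atwood | 32718
3  | Borges | 2500 
4  | Austen | 35607
5  | Atwood | 13333
6  | Austen | 15345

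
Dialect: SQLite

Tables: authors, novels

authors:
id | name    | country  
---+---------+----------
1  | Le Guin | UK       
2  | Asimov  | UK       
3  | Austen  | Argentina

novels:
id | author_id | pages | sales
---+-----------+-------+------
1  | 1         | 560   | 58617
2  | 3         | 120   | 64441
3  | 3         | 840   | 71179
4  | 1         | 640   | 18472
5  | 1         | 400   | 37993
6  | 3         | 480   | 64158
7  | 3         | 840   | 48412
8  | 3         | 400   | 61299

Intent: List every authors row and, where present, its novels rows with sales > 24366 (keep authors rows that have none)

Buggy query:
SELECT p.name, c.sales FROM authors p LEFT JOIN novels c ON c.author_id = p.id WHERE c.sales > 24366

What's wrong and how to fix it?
Bug: A WHERE condition on the right-hand table after LEFT JOIN drops unmatched parents

Fix: Put 'c.sales > 24366' in the JOIN's ON clause instead of WHERE

Corrected query:
SELECT p.name, c.sales FROM authors p LEFT JOIN novels c ON c.author_id = p.id AND c.sales > 24366

Result:
name    | sales
--------+------
Le Guin | 37993
Le Guin | 58617
Asimov  | NULL 
Austen  | 48412
Austen  | 61299
Austen  | 64158
Austen  | 64441
Austen  | 71179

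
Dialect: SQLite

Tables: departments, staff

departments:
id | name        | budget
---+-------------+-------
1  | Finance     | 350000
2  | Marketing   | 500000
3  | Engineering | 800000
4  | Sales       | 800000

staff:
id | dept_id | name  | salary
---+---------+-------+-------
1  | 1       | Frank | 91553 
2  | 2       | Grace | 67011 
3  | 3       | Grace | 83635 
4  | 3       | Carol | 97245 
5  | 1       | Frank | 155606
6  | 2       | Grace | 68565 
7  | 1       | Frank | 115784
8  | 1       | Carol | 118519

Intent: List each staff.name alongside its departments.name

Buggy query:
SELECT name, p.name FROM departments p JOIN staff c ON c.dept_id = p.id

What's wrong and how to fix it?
Bug: 'name' exists in both joined tables, so the database can't tell which one is meant

Fix: Prefix ambiguous columns with the table alias

Corrected query:
SELECT c.name, p.name FROM departments p JOIN staff c ON c.dept_id = p.id

Result:
name  | name       
------+------------
Frank | Finance    
Grace | Marketing  
Grace | Engineering
Carol | Engineering
Frank | Finance    
Grace | Marketing  
Frank | Finance    
Carol | Finance    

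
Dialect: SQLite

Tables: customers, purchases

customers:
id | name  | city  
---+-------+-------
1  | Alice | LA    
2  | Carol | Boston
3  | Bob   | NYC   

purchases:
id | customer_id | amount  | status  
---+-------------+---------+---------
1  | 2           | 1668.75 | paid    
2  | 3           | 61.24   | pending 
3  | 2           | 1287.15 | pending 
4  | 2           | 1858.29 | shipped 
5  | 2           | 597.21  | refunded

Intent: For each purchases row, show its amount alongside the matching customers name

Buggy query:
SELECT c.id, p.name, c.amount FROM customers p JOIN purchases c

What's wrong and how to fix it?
Bug: Missing join condition: each purchases row is matched to all customers rows instead of just its own

Fix: Add ON c.customer_id = p.id to the JOIN

Corrected query:
SELECT c.id, p.name, c.amount FROM customers p JOIN purchases c ON c.customer_id = p.id

Result:
id | name  | amount 
---+-------+--------
1  | Carol | 1668.75
2  | Bob   | 61.24  
3  | Carol | 1287.15
4  | Carol | 1858.29
5  | Carol | 597.21 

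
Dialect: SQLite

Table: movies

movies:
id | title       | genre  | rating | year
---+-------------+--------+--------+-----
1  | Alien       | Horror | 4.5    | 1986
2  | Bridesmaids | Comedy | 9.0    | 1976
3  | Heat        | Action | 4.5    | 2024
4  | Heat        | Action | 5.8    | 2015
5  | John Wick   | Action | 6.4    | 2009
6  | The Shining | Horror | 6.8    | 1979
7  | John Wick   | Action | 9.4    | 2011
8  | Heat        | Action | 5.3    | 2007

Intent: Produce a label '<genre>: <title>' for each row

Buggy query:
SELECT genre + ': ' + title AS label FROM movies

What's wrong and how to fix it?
Bug: SQLite uses || for string concatenation; + coerces text to numbers (yielding 0)

Fix: Replace + with || to concatenate text

Corrected query:
SELECT genre || ': ' || title AS label FROM movies

Result:
label              
-------------------
Horror: Alien      
Comedy: Bridesmaids
Action: Heat       
Action: Heat       
Action: John Wick  
Horror: The Shining
Action: John Wick  
Action: Heat       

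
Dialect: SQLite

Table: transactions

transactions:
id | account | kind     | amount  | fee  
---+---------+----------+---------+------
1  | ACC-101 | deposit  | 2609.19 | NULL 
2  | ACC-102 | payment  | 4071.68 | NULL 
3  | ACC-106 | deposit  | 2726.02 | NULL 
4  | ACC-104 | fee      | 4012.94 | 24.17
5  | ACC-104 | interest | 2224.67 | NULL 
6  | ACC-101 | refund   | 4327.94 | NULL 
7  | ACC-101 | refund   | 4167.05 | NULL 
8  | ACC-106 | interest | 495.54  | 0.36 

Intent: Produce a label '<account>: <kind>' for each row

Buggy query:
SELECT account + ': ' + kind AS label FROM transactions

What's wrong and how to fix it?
Bug: '+' is numeric addition; on text columns SQLite converts them to 0 instead of concatenating

Fix: Replace + with || to concatenate text

Corrected query:
SELECT account || ': ' || kind AS label FROM transactions

Result:
label            
-----------------
ACC-101: deposit 
ACC-102: payment 
ACC-106: deposit 
ACC-104: fee     
ACC-104: interest
ACC-101: refund  
ACC-101: refund  
ACC-106: interest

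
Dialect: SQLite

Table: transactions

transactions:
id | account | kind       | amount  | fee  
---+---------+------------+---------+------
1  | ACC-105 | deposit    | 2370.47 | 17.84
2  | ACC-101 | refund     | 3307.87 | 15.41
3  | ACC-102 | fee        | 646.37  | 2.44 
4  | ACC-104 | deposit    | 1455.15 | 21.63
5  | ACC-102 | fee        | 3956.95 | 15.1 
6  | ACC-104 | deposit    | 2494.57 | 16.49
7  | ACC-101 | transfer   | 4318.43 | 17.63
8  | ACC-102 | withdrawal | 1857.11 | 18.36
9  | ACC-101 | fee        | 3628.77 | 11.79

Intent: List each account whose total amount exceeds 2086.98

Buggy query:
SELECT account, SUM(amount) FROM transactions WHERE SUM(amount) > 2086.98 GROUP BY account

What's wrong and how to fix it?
Bug: SUM(amount) is an aggregate, but WHERE filters rows before aggregation

Fix: Use HAVING (which filters groups after aggregation) instead of WHERE

Corrected query:
SELECT account, SUM(amount) FROM transactions GROUP BY account HAVING SUM(amount) > 2086.98

Result:
account | SUM(amount)
--------+------------
ACC-101 | 11255.07   
ACC-102 | 6460.43    
ACC-104 | 3949.72    
ACC-105 | 2370.47    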